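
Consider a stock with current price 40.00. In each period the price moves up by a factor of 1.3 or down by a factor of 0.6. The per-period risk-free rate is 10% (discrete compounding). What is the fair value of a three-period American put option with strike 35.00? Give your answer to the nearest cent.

3.57

Risk-neutral probability p = (1 + 0.1 − 0.6)/(1.3 − 0.6) = 0.5000/0.7000 = 0.7143
Terminal stock prices: S_uuu = 87.88, S_uud = 40.56, S_udd = 18.72, S_ddd = 8.64
Terminal payoffs (K − S): max(-52.88, 0) = 0, max(-5.56, 0) = 0, max(16.28, 0) = 16.28, max(26.36, 0) = 26.36
Node uu (S = 67.6): continuation = 1/1.1·[0.7143·0.0000 + 0.2857·0.0000] = 0.0000; exercise value = 0.0000 ≤ continuation, so V_uu = 0.0000
Node ud (S = 31.2): continuation = 1/1.1·[0.7143·0.0000 + 0.2857·16.2800] = 4.2286; exercise value = 3.8000 ≤ continuation, so V_ud = 4.2286
Node dd (S = 14.4): continuation = 1/1.1·[0.7143·16.2800 + 0.2857·26.3600] = 17.4182; exercise value = 20.6000 > continuation, so V_dd = 20.6000 (exercise)
Node u (S = 52): continuation = 1/1.1·[0.7143·0.0000 + 0.2857·4.2286] = 1.0983; exercise value = 0.0000 ≤ continuation, so V_u = 1.0983
Node d (S = 24): continuation = 1/1.1·[0.7143·4.2286 + 0.2857·20.6000] = 8.0965; exercise value = 11.0000 > continuation, so V_d = 11.0000 (exercise)
Node 0 (S = 40): continuation = 1/1.1·[0.7143·1.0983 + 0.2857·11.0000] = 3.5703; exercise value = 0.0000 ≤ continuation, so V_0 = 3.5703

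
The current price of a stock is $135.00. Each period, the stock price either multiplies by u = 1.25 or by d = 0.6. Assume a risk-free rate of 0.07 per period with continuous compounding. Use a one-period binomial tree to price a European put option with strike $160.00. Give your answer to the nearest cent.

Risk-neutral probability p = (e^0.07 − 0.6)/(1.25 − 0.6) = 0.4725/0.6500 = 0.7269
Terminal stock prices: S_u = 168.8, S_d = 81
Terminal payoffs (K − S): max(-8.75, 0) = 0, max(79, 0) = 79
Node 0 (S = 135): V_0 = e^(−0.07)·[0.7269·0.0000 + 0.2731·79.0000] = 20.1137

$20.11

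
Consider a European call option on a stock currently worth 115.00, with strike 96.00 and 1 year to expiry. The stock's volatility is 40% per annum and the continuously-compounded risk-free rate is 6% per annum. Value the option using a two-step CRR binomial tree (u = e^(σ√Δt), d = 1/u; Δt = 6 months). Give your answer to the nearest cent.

CRR parameters: u = e^(σ√Δt) = e^(0.4·√0.5) = 1.3269, d = 1/u = 0.7536
Per-period rate: rΔt = 0.06·0.5 = 0.03, so R = e^0.03 = 1.0305
Risk-neutral probability p = (e^0.03 − 0.7536)/(1.3269 − 0.7536) = 0.2768/0.5733 = 0.4829
Terminal stock prices: S_uu = 202.5, S_ud = 115, S_dd = 65.32
Terminal payoffs (S − K): max(106.5, 0) = 106.5, max(19, 0) = 19, max(-30.68, 0) = 0
Node u (S = 152.6): V_u = e^(−0.03)·[0.4829·106.4752 + 0.5171·19.0000] = 59.4303
Node d (S = 86.67): V_d = e^(−0.03)·[0.4829·19.0000 + 0.5171·0.0000] = 8.9036
Node 0 (S = 115): V_0 = e^(−0.03)·[0.4829·59.4303 + 0.5171·8.9036] = 32.3178

32.32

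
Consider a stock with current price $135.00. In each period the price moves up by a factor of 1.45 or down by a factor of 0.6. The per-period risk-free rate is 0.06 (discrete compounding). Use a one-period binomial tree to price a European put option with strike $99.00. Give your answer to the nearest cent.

$7.79

Risk-neutral probability p = (1 + 0.06 − 0.6)/(1.45 − 0.6) = 0.4600/0.8500 = 0.5412
Terminal stock prices: S_u = 195.8, S_d = 81
Terminal payoffs (K − S): max(-96.75, 0) = 0, max(18, 0) = 18
Node 0 (S = 135): V_0 = 1/1.06·[0.5412·0.0000 + 0.4588·18.0000] = 7.7913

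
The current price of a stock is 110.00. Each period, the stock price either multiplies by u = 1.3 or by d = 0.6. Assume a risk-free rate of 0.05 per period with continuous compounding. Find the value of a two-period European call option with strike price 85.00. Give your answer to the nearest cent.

Risk-neutral probability p = (e^0.05 − 0.6)/(1.3 − 0.6) = 0.4513/0.7000 = 0.6447
Terminal stock prices: S_uu = 185.9, S_ud = 85.8, S_dd = 39.6
Terminal payoffs (S − K): max(100.9, 0) = 100.9, max(0.8, 0) = 0.8, max(-45.4, 0) = 0
Node u (S = 143): V_u = e^(−0.05)·[0.6447·100.9000 + 0.3553·0.8000] = 62.1455
Node d (S = 66): V_d = e^(−0.05)·[0.6447·0.8000 + 0.3553·0.0000] = 0.4906
Node 0 (S = 110): V_0 = e^(−0.05)·[0.6447·62.1455 + 0.3553·0.4906] = 38.2754

38.28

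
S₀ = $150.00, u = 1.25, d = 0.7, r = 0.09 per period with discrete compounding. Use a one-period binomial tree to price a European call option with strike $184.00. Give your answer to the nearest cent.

Risk-neutral probability p = (1 + 0.09 − 0.7)/(1.25 − 0.7) = 0.3900/0.5500 = 0.7091
Terminal stock prices: S_u = 187.5, S_d = 105
Terminal payoffs (S − K): max(3.5, 0) = 3.5, max(-79, 0) = 0
Node 0 (S = 150): V_0 = 1/1.09·[0.7091·3.5000 + 0.2909·0.0000] = 2.2769

$2.28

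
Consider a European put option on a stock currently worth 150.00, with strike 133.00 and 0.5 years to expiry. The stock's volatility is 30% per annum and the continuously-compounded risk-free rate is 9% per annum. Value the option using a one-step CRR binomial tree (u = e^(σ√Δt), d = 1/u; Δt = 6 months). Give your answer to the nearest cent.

4.97

CRR parameters: u = e^(σ√Δt) = e^(0.3·√0.5) = 1.2363, d = 1/u = 0.8089
Per-period rate: rΔt = 0.09·0.5 = 0.045, so R = e^0.045 = 1.0460
Risk-neutral probability p = (e^0.045 − 0.8089)/(1.2363 − 0.8089) = 0.2372/0.4275 = 0.5548
Terminal stock prices: S_u = 185.4, S_d = 121.3
Terminal payoffs (K − S): max(-52.45, 0) = 0, max(11.67, 0) = 11.67
Node 0 (S = 150): V_0 = e^(−0.045)·[0.5548·0.0000 + 0.4452·11.6713] = 4.9669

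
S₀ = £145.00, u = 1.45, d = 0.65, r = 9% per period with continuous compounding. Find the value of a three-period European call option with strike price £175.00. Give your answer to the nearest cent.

£42.16

Risk-neutral probability p = (e^0.09 − 0.65)/(1.45 − 0.65) = 0.4442/0.8000 = 0.5552
Terminal stock prices: S_uuu = 442.1, S_uud = 198.2, S_udd = 88.83, S_ddd = 39.82
Terminal payoffs (S − K): max(267.1, 0) = 267.1, max(23.16, 0) = 23.16, max(-86.17, 0) = 0, max(-135.2, 0) = 0
Node uu (S = 304.9): V_uu = e^(−0.09)·[0.5552·267.0506 + 0.4448·23.1606] = 144.9245
Node ud (S = 136.7): V_ud = e^(−0.09)·[0.5552·23.1606 + 0.4448·0.0000] = 11.7524
Node dd (S = 61.26): V_dd = e^(−0.09)·[0.5552·0.0000 + 0.4448·0.0000] = 0.0000
Node u (S = 210.2): V_u = e^(−0.09)·[0.5552·144.9245 + 0.4448·11.7524] = 78.3166
Node d (S = 94.25): V_d = e^(−0.09)·[0.5552·11.7524 + 0.4448·0.0000] = 5.9635
Node 0 (S = 145): V_0 = e^(−0.09)·[0.5552·78.3166 + 0.4448·5.9635] = 42.1644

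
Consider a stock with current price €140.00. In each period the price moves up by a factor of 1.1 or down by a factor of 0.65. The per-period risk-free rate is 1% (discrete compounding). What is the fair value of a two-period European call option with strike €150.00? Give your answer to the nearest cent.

Risk-neutral probability p = (1 + 0.01 − 0.65)/(1.1 − 0.65) = 0.3600/0.4500 = 0.8000
Terminal stock prices: S_uu = 169.4, S_ud = 100.1, S_dd = 59.15
Terminal payoffs (S − K): max(19.4, 0) = 19.4, max(-49.9, 0) = 0, max(-90.85, 0) = 0
Node u (S = 154): V_u = 1/1.01·[0.8000·19.4000 + 0.2000·0.0000] = 15.3663
Node d (S = 91): V_d = 1/1.01·[0.8000·0.0000 + 0.2000·0.0000] = 0.0000
Node 0 (S = 140): V_0 = 1/1.01·[0.8000·15.3663 + 0.2000·0.0000] = 12.1714

€12.17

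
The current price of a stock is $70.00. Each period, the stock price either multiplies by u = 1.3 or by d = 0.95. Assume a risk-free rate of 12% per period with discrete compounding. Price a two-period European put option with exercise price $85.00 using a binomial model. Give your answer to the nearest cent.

Risk-neutral probability p = (1 + 0.12 − 0.95)/(1.3 − 0.95) = 0.1700/0.3500 = 0.4857
Terminal stock prices: S_uu = 118.3, S_ud = 86.45, S_dd = 63.17
Terminal payoffs (K − S): max(-33.3, 0) = 0, max(-1.45, 0) = 0, max(21.83, 0) = 21.83
Node u (S = 91): V_u = 1/1.12·[0.4857·0.0000 + 0.5143·0.0000] = 0.0000
Node d (S = 66.5): V_d = 1/1.12·[0.4857·0.0000 + 0.5143·21.8250] = 10.0217
Node 0 (S = 70): V_0 = 1/1.12·[0.4857·0.0000 + 0.5143·10.0217] = 4.6018

$4.60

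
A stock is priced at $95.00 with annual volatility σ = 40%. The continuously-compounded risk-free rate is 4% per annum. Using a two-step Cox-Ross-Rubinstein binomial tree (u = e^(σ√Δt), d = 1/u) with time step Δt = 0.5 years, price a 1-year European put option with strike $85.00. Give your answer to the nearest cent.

$8.54

CRR parameters: u = e^(σ√Δt) = e^(0.4·√0.5) = 1.3269, d = 1/u = 0.7536
Per-period rate: rΔt = 0.04·0.5 = 0.02, so R = e^0.02 = 1.0202
Risk-neutral probability p = (e^0.02 − 0.7536)/(1.3269 − 0.7536) = 0.2666/0.5733 = 0.4650
Terminal stock prices: S_uu = 167.3, S_ud = 95, S_dd = 53.96
Terminal payoffs (K − S): max(-82.26, 0) = 0, max(-10, 0) = 0, max(31.04, 0) = 31.04
Node u (S = 126.1): V_u = e^(−0.02)·[0.4650·0.0000 + 0.5350·0.0000] = 0.0000
Node d (S = 71.6): V_d = e^(−0.02)·[0.4650·0.0000 + 0.5350·31.0428] = 16.2791
Node 0 (S = 95): V_0 = e^(−0.02)·[0.4650·0.0000 + 0.5350·16.2791] = 8.5369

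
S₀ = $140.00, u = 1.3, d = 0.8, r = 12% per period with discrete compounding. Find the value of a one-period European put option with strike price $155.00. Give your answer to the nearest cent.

$13.82

Risk-neutral probability p = (1 + 0.12 − 0.8)/(1.3 − 0.8) = 0.3200/0.5000 = 0.6400
Terminal stock prices: S_u = 182, S_d = 112
Terminal payoffs (K − S): max(-27, 0) = 0, max(43, 0) = 43
Node 0 (S = 140): V_0 = 1/1.12·[0.6400·0.0000 + 0.3600·43.0000] = 13.8214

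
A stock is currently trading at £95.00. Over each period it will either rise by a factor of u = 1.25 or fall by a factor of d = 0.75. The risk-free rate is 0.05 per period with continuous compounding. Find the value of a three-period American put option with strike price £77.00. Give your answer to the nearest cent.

£5.04

Risk-neutral probability p = (e^0.05 − 0.75)/(1.25 − 0.75) = 0.3013/0.5000 = 0.6025
Terminal stock prices: S_uuu = 185.5, S_uud = 111.3, S_udd = 66.8, S_ddd = 40.08
Terminal payoffs (K − S): max(-108.5, 0) = 0, max(-34.33, 0) = 0, max(10.2, 0) = 10.2, max(36.92, 0) = 36.92
Node uu (S = 148.4): continuation = e^(−0.05)·[0.6025·0.0000 + 0.3975·0.0000] = 0.0000; exercise value = 0.0000 ≤ continuation, so V_uu = 0.0000
Node ud (S = 89.06): continuation = e^(−0.05)·[0.6025·0.0000 + 0.3975·10.2031] = 3.8575; exercise value = 0.0000 ≤ continuation, so V_ud = 3.8575
Node dd (S = 53.44): continuation = e^(−0.05)·[0.6025·10.2031 + 0.3975·36.9219] = 19.8072; exercise value = 23.5625 > continuation, so V_dd = 23.5625 (exercise)
Node u (S = 118.8): continuation = e^(−0.05)·[0.6025·0.0000 + 0.3975·3.8575] = 1.4584; exercise value = 0.0000 ≤ continuation, so V_u = 1.4584
Node d (S = 71.25): continuation = e^(−0.05)·[0.6025·3.8575 + 0.3975·23.5625] = 11.1193; exercise value = 5.7500 ≤ continuation, so V_d = 11.1193
Node 0 (S = 95): continuation = e^(−0.05)·[0.6025·1.4584 + 0.3975·11.1193] = 5.0398; exercise value = 0.0000 ≤ continuation, so V_0 = 5.0398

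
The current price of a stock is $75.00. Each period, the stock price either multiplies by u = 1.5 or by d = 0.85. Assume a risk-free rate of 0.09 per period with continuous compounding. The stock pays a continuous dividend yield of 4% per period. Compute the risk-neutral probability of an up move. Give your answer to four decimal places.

p = 0.3096

Per-period risk-free factor R = e^0.09 = 1.0942; dividend-adjusted growth = e^(0.09−0.04) = 1.0513.
Risk-neutral probability p = (1.0513 − 0.85)/(1.5 − 0.85) = 0.2013/0.6500 = 0.3096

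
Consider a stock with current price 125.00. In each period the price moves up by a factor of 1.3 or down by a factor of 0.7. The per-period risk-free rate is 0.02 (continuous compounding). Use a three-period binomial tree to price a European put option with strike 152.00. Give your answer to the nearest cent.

35.70

Risk-neutral probability p = (e^0.02 − 0.7)/(1.3 − 0.7) = 0.3202/0.6000 = 0.5337
Terminal stock prices: S_uuu = 274.6, S_uud = 147.9, S_udd = 79.62, S_ddd = 42.87
Terminal payoffs (K − S): max(-122.6, 0) = 0, max(4.125, 0) = 4.125, max(72.38, 0) = 72.38, max(109.1, 0) = 109.1
Node uu (S = 211.3): V_uu = e^(−0.02)·[0.5337·0.0000 + 0.4663·4.1250] = 1.8855
Node ud (S = 113.7): V_ud = e^(−0.02)·[0.5337·4.1250 + 0.4663·72.3750] = 35.2402
Node dd (S = 61.25): V_dd = e^(−0.02)·[0.5337·72.3750 + 0.4663·109.1250] = 87.7402
Node u (S = 162.5): V_u = e^(−0.02)·[0.5337·1.8855 + 0.4663·35.2402] = 17.0945
Node d (S = 87.5): V_d = e^(−0.02)·[0.5337·35.2402 + 0.4663·87.7402] = 58.5400
Node 0 (S = 125): V_0 = e^(−0.02)·[0.5337·17.0945 + 0.4663·58.5400] = 35.7006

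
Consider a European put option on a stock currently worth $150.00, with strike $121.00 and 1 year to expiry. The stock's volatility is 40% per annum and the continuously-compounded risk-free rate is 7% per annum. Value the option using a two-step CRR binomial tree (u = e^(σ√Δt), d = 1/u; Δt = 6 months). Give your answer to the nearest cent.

$8.62

CRR parameters: u = e^(σ√Δt) = e^(0.4·√0.5) = 1.3269, d = 1/u = 0.7536
Per-period rate: rΔt = 0.07·0.5 = 0.035, so R = e^0.035 = 1.0356
Risk-neutral probability p = (e^0.035 − 0.7536)/(1.3269 − 0.7536) = 0.2820/0.5733 = 0.4919
Terminal stock prices: S_uu = 264.1, S_ud = 150, S_dd = 85.2
Terminal payoffs (K − S): max(-143.1, 0) = 0, max(-29, 0) = 0, max(35.8, 0) = 35.8
Node u (S = 199): V_u = e^(−0.035)·[0.4919·0.0000 + 0.5081·0.0000] = 0.0000
Node d (S = 113): V_d = e^(−0.035)·[0.4919·0.0000 + 0.5081·35.8044] = 17.5668
Node 0 (S = 150): V_0 = e^(−0.035)·[0.4919·0.0000 + 0.5081·17.5668] = 8.6188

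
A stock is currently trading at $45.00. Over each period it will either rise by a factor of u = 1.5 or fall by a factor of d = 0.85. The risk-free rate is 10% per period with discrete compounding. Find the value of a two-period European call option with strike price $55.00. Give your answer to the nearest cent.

Risk-neutral probability p = (1 + 0.1 − 0.85)/(1.5 − 0.85) = 0.2500/0.6500 = 0.3846
Terminal stock prices: S_uu = 101.2, S_ud = 57.38, S_dd = 32.51
Terminal payoffs (S − K): max(46.25, 0) = 46.25, max(2.375, 0) = 2.375, max(-22.49, 0) = 0
Node u (S = 67.5): V_u = 1/1.1·[0.3846·46.2500 + 0.6154·2.3750] = 17.5000
Node d (S = 38.25): V_d = 1/1.1·[0.3846·2.3750 + 0.6154·0.0000] = 0.8304
Node 0 (S = 45): V_0 = 1/1.1·[0.3846·17.5000 + 0.6154·0.8304] = 6.5835

$6.58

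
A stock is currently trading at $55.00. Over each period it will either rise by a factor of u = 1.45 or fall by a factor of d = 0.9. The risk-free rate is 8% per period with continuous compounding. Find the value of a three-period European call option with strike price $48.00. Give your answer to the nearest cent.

$19.09

Risk-neutral probability p = (e^0.08 − 0.9)/(1.45 − 0.9) = 0.1833/0.5500 = 0.3332
Terminal stock prices: S_uuu = 167.7, S_uud = 104.1, S_udd = 64.6, S_ddd = 40.1
Terminal payoffs (S − K): max(119.7, 0) = 119.7, max(56.07, 0) = 56.07, max(16.6, 0) = 16.6, max(-7.905, 0) = 0
Node uu (S = 115.6): V_uu = e^(−0.08)·[0.3332·119.6744 + 0.6668·56.0738] = 71.3279
Node ud (S = 71.78): V_ud = e^(−0.08)·[0.3332·56.0738 + 0.6668·16.5975] = 27.4654
Node dd (S = 44.55): V_dd = e^(−0.08)·[0.3332·16.5975 + 0.6668·0.0000] = 5.1059
Node u (S = 79.75): V_u = e^(−0.08)·[0.3332·71.3279 + 0.6668·27.4654] = 38.8471
Node d (S = 49.5): V_d = e^(−0.08)·[0.3332·27.4654 + 0.6668·5.1059] = 11.5917
Node 0 (S = 55): V_0 = e^(−0.08)·[0.3332·38.8471 + 0.6668·11.5917] = 19.0850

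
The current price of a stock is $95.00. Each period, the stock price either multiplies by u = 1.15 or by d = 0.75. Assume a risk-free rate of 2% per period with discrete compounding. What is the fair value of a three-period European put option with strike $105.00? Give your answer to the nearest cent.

Risk-neutral probability p = (1 + 0.02 − 0.75)/(1.15 − 0.75) = 0.2700/0.4000 = 0.6750
Terminal stock prices: S_uuu = 144.5, S_uud = 94.23, S_udd = 61.45, S_ddd = 40.08
Terminal payoffs (K − S): max(-39.48, 0) = 0, max(10.77, 0) = 10.77, max(43.55, 0) = 43.55, max(64.92, 0) = 64.92
Node uu (S = 125.6): V_uu = 1/1.02·[0.6750·0.0000 + 0.3250·10.7719] = 3.4322
Node ud (S = 81.94): V_ud = 1/1.02·[0.6750·10.7719 + 0.3250·43.5469] = 21.0037
Node dd (S = 53.44): V_dd = 1/1.02·[0.6750·43.5469 + 0.3250·64.9219] = 49.5037
Node u (S = 109.2): V_u = 1/1.02·[0.6750·3.4322 + 0.3250·21.0037] = 8.9637
Node d (S = 71.25): V_d = 1/1.02·[0.6750·21.0037 + 0.3250·49.5037] = 29.6727
Node 0 (S = 95): V_0 = 1/1.02·[0.6750·8.9637 + 0.3250·29.6727] = 15.3864

$15.39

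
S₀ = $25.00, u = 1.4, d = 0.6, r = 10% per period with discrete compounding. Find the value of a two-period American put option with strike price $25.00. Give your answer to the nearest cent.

Risk-neutral probability p = (1 + 0.1 − 0.6)/(1.4 − 0.6) = 0.5000/0.8000 = 0.6250
Terminal stock prices: S_uu = 49, S_ud = 21, S_dd = 9
Terminal payoffs (K − S): max(-24, 0) = 0, max(4, 0) = 4, max(16, 0) = 16
Node u (S = 35): continuation = 1/1.1·[0.6250·0.0000 + 0.3750·4.0000] = 1.3636; exercise value = 0.0000 ≤ continuation, so V_u = 1.3636
Node d (S = 15): continuation = 1/1.1·[0.6250·4.0000 + 0.3750·16.0000] = 7.7273; exercise value = 10.0000 > continuation, so V_d = 10.0000 (exercise)
Node 0 (S = 25): continuation = 1/1.1·[0.6250·1.3636 + 0.3750·10.0000] = 4.1839; exercise value = 0.0000 ≤ continuation, so V_0 = 4.1839

$4.18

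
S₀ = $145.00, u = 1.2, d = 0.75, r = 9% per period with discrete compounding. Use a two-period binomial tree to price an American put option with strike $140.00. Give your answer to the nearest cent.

$8.48

Risk-neutral probability p = (1 + 0.09 − 0.75)/(1.2 − 0.75) = 0.3400/0.4500 = 0.7556
Terminal stock prices: S_uu = 208.8, S_ud = 130.5, S_dd = 81.56
Terminal payoffs (K − S): max(-68.8, 0) = 0, max(9.5, 0) = 9.5, max(58.44, 0) = 58.44
Node u (S = 174): continuation = 1/1.09·[0.7556·0.0000 + 0.2444·9.5000] = 2.1305; exercise value = 0.0000 ≤ continuation, so V_u = 2.1305
Node d (S = 108.8): continuation = 1/1.09·[0.7556·9.5000 + 0.2444·58.4375] = 19.6904; exercise value = 31.2500 > continuation, so V_d = 31.2500 (exercise)
Node 0 (S = 145): continuation = 1/1.09·[0.7556·2.1305 + 0.2444·31.2500] = 8.4849; exercise value = 0.0000 ≤ continuation, so V_0 = 8.4849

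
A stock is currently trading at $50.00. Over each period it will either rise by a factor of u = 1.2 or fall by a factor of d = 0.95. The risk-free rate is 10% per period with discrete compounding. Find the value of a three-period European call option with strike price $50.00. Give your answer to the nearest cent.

Risk-neutral probability p = (1 + 0.1 − 0.95)/(1.2 − 0.95) = 0.1500/0.2500 = 0.6000
Terminal stock prices: S_uuu = 86.4, S_uud = 68.4, S_udd = 54.15, S_ddd = 42.87
Terminal payoffs (S − K): max(36.4, 0) = 36.4, max(18.4, 0) = 18.4, max(4.15, 0) = 4.15, max(-7.131, 0) = 0
Node uu (S = 72): V_uu = 1/1.1·[0.6000·36.4000 + 0.4000·18.4000] = 26.5455
Node ud (S = 57): V_ud = 1/1.1·[0.6000·18.4000 + 0.4000·4.1500] = 11.5455
Node dd (S = 45.12): V_dd = 1/1.1·[0.6000·4.1500 + 0.4000·0.0000] = 2.2636
Node u (S = 60): V_u = 1/1.1·[0.6000·26.5455 + 0.4000·11.5455] = 18.6777
Node d (S = 47.5): V_d = 1/1.1·[0.6000·11.5455 + 0.4000·2.2636] = 7.1207
Node 0 (S = 50): V_0 = 1/1.1·[0.6000·18.6777 + 0.4000·7.1207] = 12.7772

$12.78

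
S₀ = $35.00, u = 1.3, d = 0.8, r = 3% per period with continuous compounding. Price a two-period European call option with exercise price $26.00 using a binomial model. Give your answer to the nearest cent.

$11.50

Risk-neutral probability p = (e^0.03 − 0.8)/(1.3 − 0.8) = 0.2305/0.5000 = 0.4609
Terminal stock prices: S_uu = 59.15, S_ud = 36.4, S_dd = 22.4
Terminal payoffs (S − K): max(33.15, 0) = 33.15, max(10.4, 0) = 10.4, max(-3.6, 0) = 0
Node u (S = 45.5): V_u = e^(−0.03)·[0.4609·33.1500 + 0.5391·10.4000] = 20.2684
Node d (S = 28): V_d = e^(−0.03)·[0.4609·10.4000 + 0.5391·0.0000] = 4.6518
Node 0 (S = 35): V_0 = e^(−0.03)·[0.4609·20.2684 + 0.5391·4.6518] = 11.4994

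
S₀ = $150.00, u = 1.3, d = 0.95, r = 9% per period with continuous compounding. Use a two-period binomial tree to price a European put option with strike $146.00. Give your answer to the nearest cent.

Risk-neutral probability p = (e^0.09 − 0.95)/(1.3 − 0.95) = 0.1442/0.3500 = 0.4119
Terminal stock prices: S_uu = 253.5, S_ud = 185.2, S_dd = 135.4
Terminal payoffs (K − S): max(-107.5, 0) = 0, max(-39.25, 0) = 0, max(10.62, 0) = 10.62
Node u (S = 195): V_u = e^(−0.09)·[0.4119·0.0000 + 0.5881·0.0000] = 0.0000
Node d (S = 142.5): V_d = e^(−0.09)·[0.4119·0.0000 + 0.5881·10.6250] = 5.7105
Node 0 (S = 150): V_0 = e^(−0.09)·[0.4119·0.0000 + 0.5881·5.7105] = 3.0692

$3.07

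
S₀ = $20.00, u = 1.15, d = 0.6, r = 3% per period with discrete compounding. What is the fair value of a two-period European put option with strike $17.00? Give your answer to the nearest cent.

Risk-neutral probability p = (1 + 0.03 − 0.6)/(1.15 − 0.6) = 0.4300/0.5500 = 0.7818
Terminal stock prices: S_uu = 26.45, S_ud = 13.8, S_dd = 7.2
Terminal payoffs (K − S): max(-9.45, 0) = 0, max(3.2, 0) = 3.2, max(9.8, 0) = 9.8
Node u (S = 23): V_u = 1/1.03·[0.7818·0.0000 + 0.2182·3.2000] = 0.6778
Node d (S = 12): V_d = 1/1.03·[0.7818·3.2000 + 0.2182·9.8000] = 4.5049
Node 0 (S = 20): V_0 = 1/1.03·[0.7818·0.6778 + 0.2182·4.5049] = 1.4688

$1.47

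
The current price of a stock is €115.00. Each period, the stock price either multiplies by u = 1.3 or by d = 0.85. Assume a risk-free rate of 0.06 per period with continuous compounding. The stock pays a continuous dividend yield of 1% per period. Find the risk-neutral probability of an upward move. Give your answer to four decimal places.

Per-period risk-free factor R = e^0.06 = 1.0618; dividend-adjusted growth = e^(0.06−0.01) = 1.0513.
Risk-neutral probability p = (1.0513 − 0.85)/(1.3 − 0.85) = 0.2013/0.4500 = 0.4473

p = 0.4473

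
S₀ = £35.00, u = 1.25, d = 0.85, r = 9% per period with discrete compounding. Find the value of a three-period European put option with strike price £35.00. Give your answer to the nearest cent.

Risk-neutral probability p = (1 + 0.09 − 0.85)/(1.25 − 0.85) = 0.2400/0.4000 = 0.6000
Terminal stock prices: S_uuu = 68.36, S_uud = 46.48, S_udd = 31.61, S_ddd = 21.49
Terminal payoffs (K − S): max(-33.36, 0) = 0, max(-11.48, 0) = 0, max(3.391, 0) = 3.391, max(13.51, 0) = 13.51
Node uu (S = 54.69): V_uu = 1/1.09·[0.6000·0.0000 + 0.4000·0.0000] = 0.0000
Node ud (S = 37.19): V_ud = 1/1.09·[0.6000·0.0000 + 0.4000·3.3906] = 1.2443
Node dd (S = 25.29): V_dd = 1/1.09·[0.6000·3.3906 + 0.4000·13.5056] = 6.8226
Node u (S = 43.75): V_u = 1/1.09·[0.6000·0.0000 + 0.4000·1.2443] = 0.4566
Node d (S = 29.75): V_d = 1/1.09·[0.6000·1.2443 + 0.4000·6.8226] = 3.1886
Node 0 (S = 35): V_0 = 1/1.09·[0.6000·0.4566 + 0.4000·3.1886] = 1.4215

£1.42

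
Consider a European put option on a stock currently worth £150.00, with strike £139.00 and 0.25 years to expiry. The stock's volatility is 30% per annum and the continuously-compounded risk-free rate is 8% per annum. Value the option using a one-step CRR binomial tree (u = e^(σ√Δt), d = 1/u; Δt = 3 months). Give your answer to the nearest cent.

CRR parameters: u = e^(σ√Δt) = e^(0.3·√0.25) = 1.1618, d = 1/u = 0.8607
Per-period rate: rΔt = 0.08·0.25 = 0.02, so R = e^0.02 = 1.0202
Risk-neutral probability p = (e^0.02 − 0.8607)/(1.1618 − 0.8607) = 0.1595/0.3011 = 0.5297
Terminal stock prices: S_u = 174.3, S_d = 129.1
Terminal payoffs (K − S): max(-35.28, 0) = 0, max(9.894, 0) = 9.894
Node 0 (S = 150): V_0 = e^(−0.02)·[0.5297·0.0000 + 0.4703·9.8938] = 4.5613

£4.56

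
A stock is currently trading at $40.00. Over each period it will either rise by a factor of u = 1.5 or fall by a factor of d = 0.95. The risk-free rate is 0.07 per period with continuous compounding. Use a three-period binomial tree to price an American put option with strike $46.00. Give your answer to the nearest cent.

$6.00

Risk-neutral probability p = (e^0.07 − 0.95)/(1.5 − 0.95) = 0.1225/0.5500 = 0.2227
Terminal stock prices: S_uuu = 135, S_uud = 85.5, S_udd = 54.15, S_ddd = 34.29
Terminal payoffs (K − S): max(-89, 0) = 0, max(-39.5, 0) = 0, max(-8.15, 0) = 0, max(11.71, 0) = 11.71
Node uu (S = 90): continuation = e^(−0.07)·[0.2227·0.0000 + 0.7773·0.0000] = 0.0000; exercise value = 0.0000 ≤ continuation, so V_uu = 0.0000
Node ud (S = 57): continuation = e^(−0.07)·[0.2227·0.0000 + 0.7773·0.0000] = 0.0000; exercise value = 0.0000 ≤ continuation, so V_ud = 0.0000
Node dd (S = 36.1): continuation = e^(−0.07)·[0.2227·0.0000 + 0.7773·11.7050] = 8.4827; exercise value = 9.9000 > continuation, so V_dd = 9.9000 (exercise)
Node u (S = 60): continuation = e^(−0.07)·[0.2227·0.0000 + 0.7773·0.0000] = 0.0000; exercise value = 0.0000 ≤ continuation, so V_u = 0.0000
Node d (S = 38): continuation = e^(−0.07)·[0.2227·0.0000 + 0.7773·9.9000] = 7.1746; exercise value = 8.0000 > continuation, so V_d = 8.0000 (exercise)
Node 0 (S = 40): continuation = e^(−0.07)·[0.2227·0.0000 + 0.7773·8.0000] = 5.7977; exercise value = 6.0000 > continuation, so V_0 = 6.0000 (exercise)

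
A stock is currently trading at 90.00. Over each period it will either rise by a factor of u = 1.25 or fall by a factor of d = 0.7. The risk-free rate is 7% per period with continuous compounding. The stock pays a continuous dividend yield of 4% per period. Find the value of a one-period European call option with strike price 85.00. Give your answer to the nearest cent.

15.41

Per-period risk-free factor R = e^0.07 = 1.0725; dividend-adjusted growth = e^(0.07−0.04) = 1.0305.
Risk-neutral probability p = (1.0305 − 0.7)/(1.25 − 0.7) = 0.3305/0.5500 = 0.6008
Terminal stock prices: S_u = 112.5, S_d = 63
Terminal payoffs (S − K): max(27.5, 0) = 27.5, max(-22, 0) = 0
Node 0 (S = 90): V_0 = e^(−0.07)·[0.6008·27.5000 + 0.3992·0.0000] = 15.4057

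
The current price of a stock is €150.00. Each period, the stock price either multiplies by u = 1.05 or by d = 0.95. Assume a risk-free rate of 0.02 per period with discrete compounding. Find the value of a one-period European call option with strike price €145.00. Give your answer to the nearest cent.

€8.58

Risk-neutral probability p = (1 + 0.02 − 0.95)/(1.05 − 0.95) = 0.0700/0.1000 = 0.7000
Terminal stock prices: S_u = 157.5, S_d = 142.5
Terminal payoffs (S − K): max(12.5, 0) = 12.5, max(-2.5, 0) = 0
Node 0 (S = 150): V_0 = 1/1.02·[0.7000·12.5000 + 0.3000·0.0000] = 8.5784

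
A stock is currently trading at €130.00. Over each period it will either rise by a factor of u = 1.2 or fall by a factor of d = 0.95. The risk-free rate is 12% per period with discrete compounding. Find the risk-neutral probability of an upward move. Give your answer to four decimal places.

p = 0.6800

Risk-neutral probability p = (1 + 0.12 − 0.95)/(1.2 − 0.95) = 0.1700/0.2500 = 0.6800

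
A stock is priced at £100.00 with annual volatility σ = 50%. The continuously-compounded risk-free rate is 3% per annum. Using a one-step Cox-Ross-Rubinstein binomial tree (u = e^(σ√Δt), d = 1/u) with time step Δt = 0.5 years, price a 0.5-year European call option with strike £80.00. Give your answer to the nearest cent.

CRR parameters: u = e^(σ√Δt) = e^(0.5·√0.5) = 1.4241, d = 1/u = 0.7022
Per-period rate: rΔt = 0.03·0.5 = 0.015, so R = e^0.015 = 1.0151
Risk-neutral probability p = (e^0.015 − 0.7022)/(1.4241 − 0.7022) = 0.3129/0.7219 = 0.4335
Terminal stock prices: S_u = 142.4, S_d = 70.22
Terminal payoffs (S − K): max(62.41, 0) = 62.41, max(-9.781, 0) = 0
Node 0 (S = 100): V_0 = e^(−0.015)·[0.4335·62.4119 + 0.5665·0.0000] = 26.6500

£26.65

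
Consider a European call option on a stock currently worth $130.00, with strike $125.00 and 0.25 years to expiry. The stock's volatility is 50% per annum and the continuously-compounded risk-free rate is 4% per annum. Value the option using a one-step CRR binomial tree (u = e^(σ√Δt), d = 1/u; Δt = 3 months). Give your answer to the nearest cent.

CRR parameters: u = e^(σ√Δt) = e^(0.5·√0.25) = 1.2840, d = 1/u = 0.7788
Per-period rate: rΔt = 0.04·0.25 = 0.01, so R = e^0.01 = 1.0101
Risk-neutral probability p = (e^0.01 − 0.7788)/(1.2840 − 0.7788) = 0.2312/0.5052 = 0.4577
Terminal stock prices: S_u = 166.9, S_d = 101.2
Terminal payoffs (S − K): max(41.92, 0) = 41.92, max(-23.76, 0) = 0
Node 0 (S = 130): V_0 = e^(−0.01)·[0.4577·41.9233 + 0.5423·0.0000] = 18.9980

$19.00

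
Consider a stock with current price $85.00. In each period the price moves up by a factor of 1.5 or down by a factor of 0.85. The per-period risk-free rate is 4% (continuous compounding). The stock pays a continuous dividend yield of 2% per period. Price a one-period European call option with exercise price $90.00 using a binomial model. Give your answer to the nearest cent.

$9.43

Per-period risk-free factor R = e^0.04 = 1.0408; dividend-adjusted growth = e^(0.04−0.02) = 1.0202.
Risk-neutral probability p = (1.0202 − 0.85)/(1.5 − 0.85) = 0.1702/0.6500 = 0.2618
Terminal stock prices: S_u = 127.5, S_d = 72.25
Terminal payoffs (S − K): max(37.5, 0) = 37.5, max(-17.75, 0) = 0
Node 0 (S = 85): V_0 = e^(−0.04)·[0.2618·37.5000 + 0.7382·0.0000] = 9.4343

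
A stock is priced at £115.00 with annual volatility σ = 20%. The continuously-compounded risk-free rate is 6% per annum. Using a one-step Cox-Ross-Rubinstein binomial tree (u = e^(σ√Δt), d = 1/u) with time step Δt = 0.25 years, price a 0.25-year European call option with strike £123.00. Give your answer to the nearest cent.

CRR parameters: u = e^(σ√Δt) = e^(0.2·√0.25) = 1.1052, d = 1/u = 0.9048
Per-period rate: rΔt = 0.06·0.25 = 0.015, so R = e^0.015 = 1.0151
Risk-neutral probability p = (e^0.015 − 0.9048)/(1.1052 − 0.9048) = 0.1103/0.2003 = 0.5505
Terminal stock prices: S_u = 127.1, S_d = 104.1
Terminal payoffs (S − K): max(4.095, 0) = 4.095, max(-18.94, 0) = 0
Node 0 (S = 115): V_0 = e^(−0.015)·[0.5505·4.0947 + 0.4495·0.0000] = 2.2204

£2.22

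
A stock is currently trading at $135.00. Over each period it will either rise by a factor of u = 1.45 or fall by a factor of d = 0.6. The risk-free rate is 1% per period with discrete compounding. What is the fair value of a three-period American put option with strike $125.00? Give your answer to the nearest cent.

Risk-neutral probability p = (1 + 0.01 − 0.6)/(1.45 − 0.6) = 0.4100/0.8500 = 0.4824
Terminal stock prices: S_uuu = 411.6, S_uud = 170.3, S_udd = 70.47, S_ddd = 29.16
Terminal payoffs (K − S): max(-286.6, 0) = 0, max(-45.3, 0) = 0, max(54.53, 0) = 54.53, max(95.84, 0) = 95.84
Node uu (S = 283.8): continuation = 1/1.01·[0.4824·0.0000 + 0.5176·0.0000] = 0.0000; exercise value = 0.0000 ≤ continuation, so V_uu = 0.0000
Node ud (S = 117.4): continuation = 1/1.01·[0.4824·0.0000 + 0.5176·54.5300] = 27.9478; exercise value = 7.5500 ≤ continuation, so V_ud = 27.9478
Node dd (S = 48.6): continuation = 1/1.01·[0.4824·54.5300 + 0.5176·95.8400] = 75.1624; exercise value = 76.4000 > continuation, so V_dd = 76.4000 (exercise)
Node u (S = 195.8): continuation = 1/1.01·[0.4824·0.0000 + 0.5176·27.9478] = 14.3239; exercise value = 0.0000 ≤ continuation, so V_u = 14.3239
Node d (S = 81): continuation = 1/1.01·[0.4824·27.9478 + 0.5176·76.4000] = 52.5039; exercise value = 44.0000 ≤ continuation, so V_d = 52.5039
Node 0 (S = 135): continuation = 1/1.01·[0.4824·14.3239 + 0.5176·52.5039] = 33.7502; exercise value = 0.0000 ≤ continuation, so V_0 = 33.7502

$33.75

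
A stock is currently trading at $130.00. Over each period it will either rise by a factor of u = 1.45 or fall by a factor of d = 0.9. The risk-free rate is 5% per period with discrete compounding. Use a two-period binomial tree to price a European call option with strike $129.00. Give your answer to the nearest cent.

$24.36

Risk-neutral probability p = (1 + 0.05 − 0.9)/(1.45 − 0.9) = 0.1500/0.5500 = 0.2727
Terminal stock prices: S_uu = 273.3, S_ud = 169.7, S_dd = 105.3
Terminal payoffs (S − K): max(144.3, 0) = 144.3, max(40.65, 0) = 40.65, max(-23.7, 0) = 0
Node u (S = 188.5): V_u = 1/1.05·[0.2727·144.3250 + 0.7273·40.6500] = 65.6429
Node d (S = 117): V_d = 1/1.05·[0.2727·40.6500 + 0.7273·0.0000] = 10.5584
Node 0 (S = 130): V_0 = 1/1.05·[0.2727·65.6429 + 0.7273·10.5584] = 24.3633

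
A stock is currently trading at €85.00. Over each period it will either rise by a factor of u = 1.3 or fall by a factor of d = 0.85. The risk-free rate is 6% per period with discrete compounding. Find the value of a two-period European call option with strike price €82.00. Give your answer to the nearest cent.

Risk-neutral probability p = (1 + 0.06 − 0.85)/(1.3 − 0.85) = 0.2100/0.4500 = 0.4667
Terminal stock prices: S_uu = 143.7, S_ud = 93.92, S_dd = 61.41
Terminal payoffs (S − K): max(61.65, 0) = 61.65, max(11.92, 0) = 11.92, max(-20.59, 0) = 0
Node u (S = 110.5): V_u = 1/1.06·[0.4667·61.6500 + 0.5333·11.9250] = 33.1415
Node d (S = 72.25): V_d = 1/1.06·[0.4667·11.9250 + 0.5333·0.0000] = 5.2500
Node 0 (S = 85): V_0 = 1/1.06·[0.4667·33.1415 + 0.5333·5.2500] = 17.2321

€17.23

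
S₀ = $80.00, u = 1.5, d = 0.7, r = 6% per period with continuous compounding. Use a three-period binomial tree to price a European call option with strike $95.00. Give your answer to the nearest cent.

Risk-neutral probability p = (e^0.06 − 0.7)/(1.5 − 0.7) = 0.3618/0.8000 = 0.4523
Terminal stock prices: S_uuu = 270, S_uud = 126, S_udd = 58.8, S_ddd = 27.44
Terminal payoffs (S − K): max(175, 0) = 175, max(31, 0) = 31, max(-36.2, 0) = 0, max(-67.56, 0) = 0
Node uu (S = 180): V_uu = e^(−0.06)·[0.4523·175.0000 + 0.5477·31.0000] = 90.5324
Node ud (S = 84): V_ud = e^(−0.06)·[0.4523·31.0000 + 0.5477·0.0000] = 13.2046
Node dd (S = 39.2): V_dd = e^(−0.06)·[0.4523·0.0000 + 0.5477·0.0000] = 0.0000
Node u (S = 120): V_u = e^(−0.06)·[0.4523·90.5324 + 0.5477·13.2046] = 45.3739
Node d (S = 56): V_d = e^(−0.06)·[0.4523·13.2046 + 0.5477·0.0000] = 5.6246
Node 0 (S = 80): V_0 = e^(−0.06)·[0.4523·45.3739 + 0.5477·5.6246] = 22.2285

$22.23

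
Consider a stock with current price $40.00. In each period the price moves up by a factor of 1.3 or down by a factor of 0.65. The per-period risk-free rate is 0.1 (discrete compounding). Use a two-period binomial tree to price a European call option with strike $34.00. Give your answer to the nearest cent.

$13.31

Risk-neutral probability p = (1 + 0.1 − 0.65)/(1.3 − 0.65) = 0.4500/0.6500 = 0.6923
Terminal stock prices: S_uu = 67.6, S_ud = 33.8, S_dd = 16.9
Terminal payoffs (S − K): max(33.6, 0) = 33.6, max(-0.2, 0) = 0, max(-17.1, 0) = 0
Node u (S = 52): V_u = 1/1.1·[0.6923·33.6000 + 0.3077·0.0000] = 21.1469
Node d (S = 26): V_d = 1/1.1·[0.6923·0.0000 + 0.3077·0.0000] = 0.0000
Node 0 (S = 40): V_0 = 1/1.1·[0.6923·21.1469 + 0.3077·0.0000] = 13.3092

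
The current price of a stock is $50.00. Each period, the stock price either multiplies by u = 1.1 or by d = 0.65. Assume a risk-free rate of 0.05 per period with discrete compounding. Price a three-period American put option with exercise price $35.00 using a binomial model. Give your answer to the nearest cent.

Risk-neutral probability p = (1 + 0.05 − 0.65)/(1.1 − 0.65) = 0.4000/0.4500 = 0.8889
Terminal stock prices: S_uuu = 66.55, S_uud = 39.33, S_udd = 23.24, S_ddd = 13.73
Terminal payoffs (K − S): max(-31.55, 0) = 0, max(-4.325, 0) = 0, max(11.76, 0) = 11.76, max(21.27, 0) = 21.27
Node uu (S = 60.5): continuation = 1/1.05·[0.8889·0.0000 + 0.1111·0.0000] = 0.0000; exercise value = 0.0000 ≤ continuation, so V_uu = 0.0000
Node ud (S = 35.75): continuation = 1/1.05·[0.8889·0.0000 + 0.1111·11.7625] = 1.2447; exercise value = 0.0000 ≤ continuation, so V_ud = 1.2447
Node dd (S = 21.13): continuation = 1/1.05·[0.8889·11.7625 + 0.1111·21.2687] = 12.2083; exercise value = 13.8750 > continuation, so V_dd = 13.8750 (exercise)
Node u (S = 55): continuation = 1/1.05·[0.8889·0.0000 + 0.1111·1.2447] = 0.1317; exercise value = 0.0000 ≤ continuation, so V_u = 0.1317
Node d (S = 32.5): continuation = 1/1.05·[0.8889·1.2447 + 0.1111·13.8750] = 2.5220; exercise value = 2.5000 ≤ continuation, so V_d = 2.5220
Node 0 (S = 50): continuation = 1/1.05·[0.8889·0.1317 + 0.1111·2.5220] = 0.3784; exercise value = 0.0000 ≤ continuation, so V_0 = 0.3784

$0.38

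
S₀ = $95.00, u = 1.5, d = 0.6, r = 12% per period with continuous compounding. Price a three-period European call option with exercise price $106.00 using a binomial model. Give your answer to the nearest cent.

$36.77

Risk-neutral probability p = (e^0.12 − 0.6)/(1.5 − 0.6) = 0.5275/0.9000 = 0.5861
Terminal stock prices: S_uuu = 320.6, S_uud = 128.2, S_udd = 51.3, S_ddd = 20.52
Terminal payoffs (S − K): max(214.6, 0) = 214.6, max(22.25, 0) = 22.25, max(-54.7, 0) = 0, max(-85.48, 0) = 0
Node uu (S = 213.8): V_uu = e^(−0.12)·[0.5861·214.6250 + 0.4139·22.2500] = 119.7364
Node ud (S = 85.5): V_ud = e^(−0.12)·[0.5861·22.2500 + 0.4139·0.0000] = 11.5662
Node dd (S = 34.2): V_dd = e^(−0.12)·[0.5861·0.0000 + 0.4139·0.0000] = 0.0000
Node u (S = 142.5): V_u = e^(−0.12)·[0.5861·119.7364 + 0.4139·11.5662] = 66.4885
Node d (S = 57): V_d = e^(−0.12)·[0.5861·11.5662 + 0.4139·0.0000] = 6.0125
Node 0 (S = 95): V_0 = e^(−0.12)·[0.5861·66.4885 + 0.4139·6.0125] = 36.7699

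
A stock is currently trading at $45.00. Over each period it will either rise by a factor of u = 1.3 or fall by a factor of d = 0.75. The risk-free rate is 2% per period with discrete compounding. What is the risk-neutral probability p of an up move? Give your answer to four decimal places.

p = 0.4909

Risk-neutral probability p = (1 + 0.02 − 0.75)/(1.3 − 0.75) = 0.2700/0.5500 = 0.4909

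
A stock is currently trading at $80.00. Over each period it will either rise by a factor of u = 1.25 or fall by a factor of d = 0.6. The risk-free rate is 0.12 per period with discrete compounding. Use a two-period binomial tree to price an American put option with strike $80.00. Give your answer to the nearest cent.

$8.27

Risk-neutral probability p = (1 + 0.12 − 0.6)/(1.25 − 0.6) = 0.5200/0.6500 = 0.8000
Terminal stock prices: S_uu = 125, S_ud = 60, S_dd = 28.8
Terminal payoffs (K − S): max(-45, 0) = 0, max(20, 0) = 20, max(51.2, 0) = 51.2
Node u (S = 100): continuation = 1/1.12·[0.8000·0.0000 + 0.2000·20.0000] = 3.5714; exercise value = 0.0000 ≤ continuation, so V_u = 3.5714
Node d (S = 48): continuation = 1/1.12·[0.8000·20.0000 + 0.2000·51.2000] = 23.4286; exercise value = 32.0000 > continuation, so V_d = 32.0000 (exercise)
Node 0 (S = 80): continuation = 1/1.12·[0.8000·3.5714 + 0.2000·32.0000] = 8.2653; exercise value = 0.0000 ≤ continuation, so V_0 = 8.2653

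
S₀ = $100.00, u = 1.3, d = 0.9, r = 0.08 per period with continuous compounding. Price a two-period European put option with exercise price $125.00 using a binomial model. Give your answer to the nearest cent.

Risk-neutral probability p = (e^0.08 − 0.9)/(1.3 − 0.9) = 0.1833/0.4000 = 0.4582
Terminal stock prices: S_uu = 169, S_ud = 117, S_dd = 81
Terminal payoffs (K − S): max(-44, 0) = 0, max(8, 0) = 8, max(44, 0) = 44
Node u (S = 130): V_u = e^(−0.08)·[0.4582·0.0000 + 0.5418·8.0000] = 4.0010
Node d (S = 90): V_d = e^(−0.08)·[0.4582·8.0000 + 0.5418·44.0000] = 25.3895
Node 0 (S = 100): V_0 = e^(−0.08)·[0.4582·4.0010 + 0.5418·25.3895] = 14.3904

$14.39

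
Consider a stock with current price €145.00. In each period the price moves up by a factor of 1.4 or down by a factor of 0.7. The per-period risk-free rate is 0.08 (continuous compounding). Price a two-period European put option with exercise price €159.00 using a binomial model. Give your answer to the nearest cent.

€22.48

Risk-neutral probability p = (e^0.08 − 0.7)/(1.4 − 0.7) = 0.3833/0.7000 = 0.5476
Terminal stock prices: S_uu = 284.2, S_ud = 142.1, S_dd = 71.05
Terminal payoffs (K − S): max(-125.2, 0) = 0, max(16.9, 0) = 16.9, max(87.95, 0) = 87.95
Node u (S = 203): V_u = e^(−0.08)·[0.5476·0.0000 + 0.4524·16.9000] = 7.0585
Node d (S = 101.5): V_d = e^(−0.08)·[0.5476·16.9000 + 0.4524·87.9500] = 45.2755
Node 0 (S = 145): V_0 = e^(−0.08)·[0.5476·7.0585 + 0.4524·45.2755] = 22.4776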